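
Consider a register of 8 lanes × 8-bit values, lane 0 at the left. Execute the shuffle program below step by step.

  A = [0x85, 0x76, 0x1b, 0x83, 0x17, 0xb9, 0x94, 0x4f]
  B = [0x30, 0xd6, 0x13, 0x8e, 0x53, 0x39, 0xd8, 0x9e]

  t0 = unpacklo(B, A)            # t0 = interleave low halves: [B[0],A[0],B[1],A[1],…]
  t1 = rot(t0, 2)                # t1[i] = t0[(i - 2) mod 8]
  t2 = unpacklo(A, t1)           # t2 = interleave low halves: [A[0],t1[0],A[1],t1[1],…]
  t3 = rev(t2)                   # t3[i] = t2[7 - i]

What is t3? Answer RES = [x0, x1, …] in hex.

→ t0 |30|85|d6|76|13|1b|8e|83|
→ t1 |8e|83|30|85|d6|76|13|1b|
→ t2 |85|8e|76|83|1b|30|83|85|
→ t3 |85|83|30|1b|83|76|8e|85|

RES = [ 0x85  0x83  0x30  0x1b  0x83  0x76  0x8e  0x85 ]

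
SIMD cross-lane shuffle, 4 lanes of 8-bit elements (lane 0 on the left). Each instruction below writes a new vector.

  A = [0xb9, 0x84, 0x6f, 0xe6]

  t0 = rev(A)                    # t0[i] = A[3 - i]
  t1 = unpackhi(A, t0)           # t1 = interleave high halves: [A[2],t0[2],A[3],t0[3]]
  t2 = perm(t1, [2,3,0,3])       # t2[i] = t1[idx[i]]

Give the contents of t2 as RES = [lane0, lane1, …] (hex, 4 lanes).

RES = [ 0xe6  0xb9  0x6f  0xb9 ]

t0 = [0xe6, 0x6f, 0x84, 0xb9]
t1 = [0x6f, 0x84, 0xe6, 0xb9]
t2 = [0xe6, 0xb9, 0x6f, 0xb9]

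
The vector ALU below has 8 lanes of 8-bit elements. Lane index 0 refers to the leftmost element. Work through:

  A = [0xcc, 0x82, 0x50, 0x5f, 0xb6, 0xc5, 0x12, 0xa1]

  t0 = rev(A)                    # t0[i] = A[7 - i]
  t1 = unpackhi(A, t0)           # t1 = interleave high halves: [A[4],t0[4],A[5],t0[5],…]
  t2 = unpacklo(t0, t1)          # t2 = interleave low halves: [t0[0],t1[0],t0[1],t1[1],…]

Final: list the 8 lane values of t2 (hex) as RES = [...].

t0 = [0xa1, 0x12, 0xc5, 0xb6, 0x5f, 0x50, 0x82, 0xcc]
t1 = [0xb6, 0x5f, 0xc5, 0x50, 0x12, 0x82, 0xa1, 0xcc]
t2 = [0xa1, 0xb6, 0x12, 0x5f, 0xc5, 0xc5, 0xb6, 0x50]

RES = [0xa1, 0xb6, 0x12, 0x5f, 0xc5, 0xc5, 0xb6, 0x50]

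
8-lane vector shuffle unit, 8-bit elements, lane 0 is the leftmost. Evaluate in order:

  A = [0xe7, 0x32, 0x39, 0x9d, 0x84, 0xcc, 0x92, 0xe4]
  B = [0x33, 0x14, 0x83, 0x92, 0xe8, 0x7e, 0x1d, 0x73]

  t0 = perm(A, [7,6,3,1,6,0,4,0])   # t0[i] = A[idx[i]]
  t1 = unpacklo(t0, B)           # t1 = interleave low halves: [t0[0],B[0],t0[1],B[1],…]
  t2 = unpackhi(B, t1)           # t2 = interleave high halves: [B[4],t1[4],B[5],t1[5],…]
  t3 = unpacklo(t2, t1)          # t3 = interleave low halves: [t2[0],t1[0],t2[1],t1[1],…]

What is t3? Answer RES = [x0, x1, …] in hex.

RES = [0xe8, 0xe4, 0x9d, 0x33, 0x7e, 0x92, 0x83, 0x14]

  t0: e4 92 9d 32 92 e7 84 e7
  t1: e4 33 92 14 9d 83 32 92
  t2: e8 9d 7e 83 1d 32 73 92
  t3: e8 e4 9d 33 7e 92 83 14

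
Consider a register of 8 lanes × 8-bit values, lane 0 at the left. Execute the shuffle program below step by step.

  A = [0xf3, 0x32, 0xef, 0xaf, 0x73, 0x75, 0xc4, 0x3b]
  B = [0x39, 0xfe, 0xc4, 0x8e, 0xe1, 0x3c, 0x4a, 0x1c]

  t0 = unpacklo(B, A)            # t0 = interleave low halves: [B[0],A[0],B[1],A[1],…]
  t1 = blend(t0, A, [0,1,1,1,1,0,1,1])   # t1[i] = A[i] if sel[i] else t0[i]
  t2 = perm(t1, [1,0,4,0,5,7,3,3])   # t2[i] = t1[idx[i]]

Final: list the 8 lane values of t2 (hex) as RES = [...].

RES = [0x32, 0x39, 0x73, 0x39, 0xef, 0x3b, 0xaf, 0xaf]

→ t0 |39|f3|fe|32|c4|ef|8e|af|
→ t1 |39|32|ef|af|73|ef|c4|3b|
→ t2 |32|39|73|39|ef|3b|af|af|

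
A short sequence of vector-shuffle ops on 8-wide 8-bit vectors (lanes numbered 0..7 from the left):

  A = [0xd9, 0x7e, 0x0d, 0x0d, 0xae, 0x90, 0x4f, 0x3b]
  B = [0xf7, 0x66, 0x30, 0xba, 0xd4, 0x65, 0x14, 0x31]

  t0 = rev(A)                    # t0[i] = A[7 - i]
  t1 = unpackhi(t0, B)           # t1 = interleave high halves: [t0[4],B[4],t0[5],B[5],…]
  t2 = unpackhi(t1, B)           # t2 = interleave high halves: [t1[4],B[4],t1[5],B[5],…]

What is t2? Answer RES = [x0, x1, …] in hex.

RES = [0x7e, 0xd4, 0x14, 0x65, 0xd9, 0x14, 0x31, 0x31]

→ t0 |3b|4f|90|ae|0d|0d|7e|d9|
→ t1 |0d|d4|0d|65|7e|14|d9|31|
→ t2 |7e|d4|14|65|d9|14|31|31|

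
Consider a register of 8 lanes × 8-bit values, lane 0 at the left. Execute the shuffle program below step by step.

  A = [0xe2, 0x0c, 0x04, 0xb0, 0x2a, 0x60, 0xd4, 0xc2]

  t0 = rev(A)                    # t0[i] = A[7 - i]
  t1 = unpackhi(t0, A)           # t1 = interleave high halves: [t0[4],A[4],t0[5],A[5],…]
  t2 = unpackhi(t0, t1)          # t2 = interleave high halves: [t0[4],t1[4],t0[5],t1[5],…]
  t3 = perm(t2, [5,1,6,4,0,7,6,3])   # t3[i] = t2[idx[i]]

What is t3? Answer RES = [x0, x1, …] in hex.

  t0: c2 d4 60 2a b0 04 0c e2
  t1: b0 2a 04 60 0c d4 e2 c2
  t2: b0 0c 04 d4 0c e2 e2 c2
  t3: e2 0c e2 0c b0 c2 e2 d4

RES = [ 0xe2  0x0c  0xe2  0x0c  0xb0  0xc2  0xe2  0xd4 ]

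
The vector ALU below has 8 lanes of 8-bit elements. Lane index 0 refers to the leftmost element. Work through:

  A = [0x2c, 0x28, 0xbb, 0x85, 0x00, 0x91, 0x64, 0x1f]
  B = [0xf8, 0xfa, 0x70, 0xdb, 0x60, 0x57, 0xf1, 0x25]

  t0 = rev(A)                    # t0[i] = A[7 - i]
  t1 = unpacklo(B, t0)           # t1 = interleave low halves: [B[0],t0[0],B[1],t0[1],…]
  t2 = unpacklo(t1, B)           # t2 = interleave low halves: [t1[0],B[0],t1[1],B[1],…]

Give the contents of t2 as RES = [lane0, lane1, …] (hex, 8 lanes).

t0 = [0x1f, 0x64, 0x91, 0x00, 0x85, 0xbb, 0x28, 0x2c]
t1 = [0xf8, 0x1f, 0xfa, 0x64, 0x70, 0x91, 0xdb, 0x00]
t2 = [0xf8, 0xf8, 0x1f, 0xfa, 0xfa, 0x70, 0x64, 0xdb]

RES = [ 0xf8  0xf8  0x1f  0xfa  0xfa  0x70  0x64  0xdb ]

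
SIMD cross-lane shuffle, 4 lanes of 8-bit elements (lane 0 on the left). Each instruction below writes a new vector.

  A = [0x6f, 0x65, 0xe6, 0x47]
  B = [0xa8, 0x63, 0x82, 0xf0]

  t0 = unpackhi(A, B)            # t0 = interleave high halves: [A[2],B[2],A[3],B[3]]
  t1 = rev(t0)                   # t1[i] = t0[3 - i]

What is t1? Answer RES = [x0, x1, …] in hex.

RES = [0xf0, 0x47, 0x82, 0xe6]

  t0: e6 82 47 f0
  t1: f0 47 82 e6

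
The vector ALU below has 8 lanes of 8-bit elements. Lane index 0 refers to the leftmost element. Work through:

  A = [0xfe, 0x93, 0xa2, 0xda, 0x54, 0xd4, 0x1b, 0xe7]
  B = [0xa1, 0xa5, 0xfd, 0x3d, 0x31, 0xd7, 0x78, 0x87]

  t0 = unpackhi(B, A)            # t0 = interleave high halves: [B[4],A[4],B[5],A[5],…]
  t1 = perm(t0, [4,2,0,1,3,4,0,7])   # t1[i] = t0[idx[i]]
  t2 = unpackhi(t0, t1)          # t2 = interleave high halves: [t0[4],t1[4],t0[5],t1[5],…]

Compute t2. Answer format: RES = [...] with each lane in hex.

RES = [ 0x78  0xd4  0x1b  0x78  0x87  0x31  0xe7  0xe7 ]

  t0: 31 54 d7 d4 78 1b 87 e7
  t1: 78 d7 31 54 d4 78 31 e7
  t2: 78 d4 1b 78 87 31 e7 e7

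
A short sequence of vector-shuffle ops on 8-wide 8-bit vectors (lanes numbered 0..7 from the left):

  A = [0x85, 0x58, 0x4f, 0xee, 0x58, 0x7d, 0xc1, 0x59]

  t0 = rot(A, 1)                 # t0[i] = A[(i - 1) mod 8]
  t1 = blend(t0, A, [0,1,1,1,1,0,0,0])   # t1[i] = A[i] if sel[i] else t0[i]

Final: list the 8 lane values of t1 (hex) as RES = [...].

  t0: 59 85 58 4f ee 58 7d c1
  t1: 59 58 4f ee 58 58 7d c1

RES = [0x59, 0x58, 0x4f, 0xee, 0x58, 0x58, 0x7d, 0xc1]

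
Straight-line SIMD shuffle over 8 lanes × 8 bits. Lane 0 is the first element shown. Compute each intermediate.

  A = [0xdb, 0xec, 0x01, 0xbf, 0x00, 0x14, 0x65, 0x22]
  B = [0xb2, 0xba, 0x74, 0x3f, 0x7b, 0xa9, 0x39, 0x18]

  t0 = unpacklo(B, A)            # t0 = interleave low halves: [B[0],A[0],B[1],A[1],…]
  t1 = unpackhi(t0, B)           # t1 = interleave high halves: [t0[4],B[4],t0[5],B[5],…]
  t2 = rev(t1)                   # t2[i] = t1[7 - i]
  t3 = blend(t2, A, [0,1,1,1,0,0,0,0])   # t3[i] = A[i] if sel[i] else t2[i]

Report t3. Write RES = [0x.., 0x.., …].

  t0: b2 db ba ec 74 01 3f bf
  t1: 74 7b 01 a9 3f 39 bf 18
  t2: 18 bf 39 3f a9 01 7b 74
  t3: 18 ec 01 bf a9 01 7b 74

RES = [ 0x18  0xec  0x01  0xbf  0xa9  0x01  0x7b  0x74 ]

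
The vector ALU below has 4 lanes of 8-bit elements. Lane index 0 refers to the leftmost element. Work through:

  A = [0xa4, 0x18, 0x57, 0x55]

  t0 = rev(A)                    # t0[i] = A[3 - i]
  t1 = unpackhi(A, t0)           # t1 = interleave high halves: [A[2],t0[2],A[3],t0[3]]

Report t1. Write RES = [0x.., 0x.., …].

RES = [ 0x57  0x18  0x55  0xa4 ]

  t0: 55 57 18 a4
  t1: 57 18 55 a4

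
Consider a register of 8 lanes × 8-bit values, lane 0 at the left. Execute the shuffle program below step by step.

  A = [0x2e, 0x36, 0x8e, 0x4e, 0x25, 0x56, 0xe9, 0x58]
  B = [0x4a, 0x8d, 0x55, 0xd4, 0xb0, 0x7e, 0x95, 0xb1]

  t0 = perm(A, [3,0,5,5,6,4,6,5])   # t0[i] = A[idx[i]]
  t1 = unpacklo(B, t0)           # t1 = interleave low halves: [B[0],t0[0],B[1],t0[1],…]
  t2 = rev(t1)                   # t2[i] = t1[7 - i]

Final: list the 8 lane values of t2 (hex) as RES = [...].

→ t0 |4e|2e|56|56|e9|25|e9|56|
→ t1 |4a|4e|8d|2e|55|56|d4|56|
→ t2 |56|d4|56|55|2e|8d|4e|4a|

RES = [0x56, 0xd4, 0x56, 0x55, 0x2e, 0x8d, 0x4e, 0x4a]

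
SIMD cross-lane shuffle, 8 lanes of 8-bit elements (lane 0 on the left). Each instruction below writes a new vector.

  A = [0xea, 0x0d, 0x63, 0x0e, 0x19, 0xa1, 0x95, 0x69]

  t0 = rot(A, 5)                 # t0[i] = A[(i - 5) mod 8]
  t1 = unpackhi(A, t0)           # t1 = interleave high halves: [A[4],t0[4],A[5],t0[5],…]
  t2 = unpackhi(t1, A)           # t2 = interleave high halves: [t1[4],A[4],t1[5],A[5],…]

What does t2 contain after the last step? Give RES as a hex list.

RES = [0x95, 0x19, 0x0d, 0xa1, 0x69, 0x95, 0x63, 0x69]

→ t0 |0e|19|a1|95|69|ea|0d|63|
→ t1 |19|69|a1|ea|95|0d|69|63|
→ t2 |95|19|0d|a1|69|95|63|69|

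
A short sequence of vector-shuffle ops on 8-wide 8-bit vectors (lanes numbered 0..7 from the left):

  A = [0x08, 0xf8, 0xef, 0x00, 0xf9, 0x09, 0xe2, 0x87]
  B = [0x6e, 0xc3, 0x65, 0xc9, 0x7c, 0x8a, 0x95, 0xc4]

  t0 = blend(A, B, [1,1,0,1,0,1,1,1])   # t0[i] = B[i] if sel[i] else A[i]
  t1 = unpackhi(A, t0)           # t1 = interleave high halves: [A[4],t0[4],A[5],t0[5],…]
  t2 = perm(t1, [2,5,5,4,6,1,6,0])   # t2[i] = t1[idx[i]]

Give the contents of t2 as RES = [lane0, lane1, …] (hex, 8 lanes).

RES = [ 0x09  0x95  0x95  0xe2  0x87  0xf9  0x87  0xf9 ]

→ t0 |6e|c3|ef|c9|f9|8a|95|c4|
→ t1 |f9|f9|09|8a|e2|95|87|c4|
→ t2 |09|95|95|e2|87|f9|87|f9|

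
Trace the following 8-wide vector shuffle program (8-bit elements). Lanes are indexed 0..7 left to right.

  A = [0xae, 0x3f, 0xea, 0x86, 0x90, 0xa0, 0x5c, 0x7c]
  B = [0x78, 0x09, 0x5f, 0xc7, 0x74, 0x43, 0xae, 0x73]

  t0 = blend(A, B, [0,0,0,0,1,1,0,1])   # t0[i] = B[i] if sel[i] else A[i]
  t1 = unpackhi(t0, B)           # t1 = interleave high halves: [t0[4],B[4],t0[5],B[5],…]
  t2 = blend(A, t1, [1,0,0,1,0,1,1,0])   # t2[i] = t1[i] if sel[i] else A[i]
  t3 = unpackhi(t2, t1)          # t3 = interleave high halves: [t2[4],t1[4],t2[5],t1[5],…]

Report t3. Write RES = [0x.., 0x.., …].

RES = [ 0x90  0x5c  0xae  0xae  0x73  0x73  0x7c  0x73 ]

t0 = [0xae, 0x3f, 0xea, 0x86, 0x74, 0x43, 0x5c, 0x73]
t1 = [0x74, 0x74, 0x43, 0x43, 0x5c, 0xae, 0x73, 0x73]
t2 = [0x74, 0x3f, 0xea, 0x43, 0x90, 0xae, 0x73, 0x7c]
t3 = [0x90, 0x5c, 0xae, 0xae, 0x73, 0x73, 0x7c, 0x73]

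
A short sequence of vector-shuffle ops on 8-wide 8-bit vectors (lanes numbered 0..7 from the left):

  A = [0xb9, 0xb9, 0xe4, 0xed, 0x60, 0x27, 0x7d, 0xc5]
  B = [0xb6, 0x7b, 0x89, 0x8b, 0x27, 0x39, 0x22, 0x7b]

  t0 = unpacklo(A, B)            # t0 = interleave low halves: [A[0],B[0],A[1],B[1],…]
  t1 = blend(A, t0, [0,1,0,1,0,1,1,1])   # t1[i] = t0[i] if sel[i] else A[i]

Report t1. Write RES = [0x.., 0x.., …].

  t0: b9 b6 b9 7b e4 89 ed 8b
  t1: b9 b6 e4 7b 60 89 ed 8b

RES = [0xb9, 0xb6, 0xe4, 0x7b, 0x60, 0x89, 0xed, 0x8b]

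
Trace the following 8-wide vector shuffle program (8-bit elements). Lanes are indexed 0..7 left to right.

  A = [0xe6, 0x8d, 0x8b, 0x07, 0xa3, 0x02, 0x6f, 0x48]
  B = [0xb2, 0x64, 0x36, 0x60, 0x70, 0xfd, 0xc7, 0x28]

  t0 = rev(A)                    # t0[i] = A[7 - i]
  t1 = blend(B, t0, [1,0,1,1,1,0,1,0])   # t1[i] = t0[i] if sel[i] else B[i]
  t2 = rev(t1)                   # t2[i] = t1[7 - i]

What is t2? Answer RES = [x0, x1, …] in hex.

RES = [ 0x28  0x8d  0xfd  0x07  0xa3  0x02  0x64  0x48 ]

t0 = [0x48, 0x6f, 0x02, 0xa3, 0x07, 0x8b, 0x8d, 0xe6]
t1 = [0x48, 0x64, 0x02, 0xa3, 0x07, 0xfd, 0x8d, 0x28]
t2 = [0x28, 0x8d, 0xfd, 0x07, 0xa3, 0x02, 0x64, 0x48]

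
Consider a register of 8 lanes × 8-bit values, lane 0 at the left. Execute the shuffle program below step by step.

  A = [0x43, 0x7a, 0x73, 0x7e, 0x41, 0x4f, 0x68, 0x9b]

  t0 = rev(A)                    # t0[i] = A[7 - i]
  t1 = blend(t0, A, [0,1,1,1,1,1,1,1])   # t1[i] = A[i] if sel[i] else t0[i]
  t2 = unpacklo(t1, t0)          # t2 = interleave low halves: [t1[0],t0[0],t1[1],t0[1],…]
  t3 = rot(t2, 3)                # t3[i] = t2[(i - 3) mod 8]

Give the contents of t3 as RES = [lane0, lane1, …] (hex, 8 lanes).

RES = [0x4f, 0x7e, 0x41, 0x9b, 0x9b, 0x7a, 0x68, 0x73]

  t0: 9b 68 4f 41 7e 73 7a 43
  t1: 9b 7a 73 7e 41 4f 68 9b
  t2: 9b 9b 7a 68 73 4f 7e 41
  t3: 4f 7e 41 9b 9b 7a 68 73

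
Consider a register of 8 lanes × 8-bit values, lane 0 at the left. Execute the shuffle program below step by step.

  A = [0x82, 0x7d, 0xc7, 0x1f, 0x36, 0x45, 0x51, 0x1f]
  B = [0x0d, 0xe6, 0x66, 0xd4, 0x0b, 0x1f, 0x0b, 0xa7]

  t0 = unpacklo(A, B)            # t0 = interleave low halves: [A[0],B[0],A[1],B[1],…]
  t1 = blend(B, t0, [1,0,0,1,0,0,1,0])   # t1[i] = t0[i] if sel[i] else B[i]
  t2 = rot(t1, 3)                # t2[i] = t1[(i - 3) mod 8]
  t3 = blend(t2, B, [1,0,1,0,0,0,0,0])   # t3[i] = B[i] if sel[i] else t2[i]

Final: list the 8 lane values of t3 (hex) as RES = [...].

RES = [0x0d, 0x1f, 0x66, 0x82, 0xe6, 0x66, 0xe6, 0x0b]

t0 = [0x82, 0x0d, 0x7d, 0xe6, 0xc7, 0x66, 0x1f, 0xd4]
t1 = [0x82, 0xe6, 0x66, 0xe6, 0x0b, 0x1f, 0x1f, 0xa7]
t2 = [0x1f, 0x1f, 0xa7, 0x82, 0xe6, 0x66, 0xe6, 0x0b]
t3 = [0x0d, 0x1f, 0x66, 0x82, 0xe6, 0x66, 0xe6, 0x0b]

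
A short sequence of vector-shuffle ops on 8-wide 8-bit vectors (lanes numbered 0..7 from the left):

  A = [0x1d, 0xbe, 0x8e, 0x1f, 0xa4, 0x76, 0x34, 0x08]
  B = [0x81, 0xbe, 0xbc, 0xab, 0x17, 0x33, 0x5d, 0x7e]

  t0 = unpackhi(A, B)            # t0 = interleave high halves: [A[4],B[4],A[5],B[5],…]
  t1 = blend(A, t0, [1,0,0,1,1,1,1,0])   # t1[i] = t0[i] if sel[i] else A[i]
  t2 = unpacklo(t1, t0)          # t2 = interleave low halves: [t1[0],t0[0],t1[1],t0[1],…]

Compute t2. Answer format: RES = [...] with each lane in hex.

→ t0 |a4|17|76|33|34|5d|08|7e|
→ t1 |a4|be|8e|33|34|5d|08|08|
→ t2 |a4|a4|be|17|8e|76|33|33|

RES = [ 0xa4  0xa4  0xbe  0x17  0x8e  0x76  0x33  0x33 ]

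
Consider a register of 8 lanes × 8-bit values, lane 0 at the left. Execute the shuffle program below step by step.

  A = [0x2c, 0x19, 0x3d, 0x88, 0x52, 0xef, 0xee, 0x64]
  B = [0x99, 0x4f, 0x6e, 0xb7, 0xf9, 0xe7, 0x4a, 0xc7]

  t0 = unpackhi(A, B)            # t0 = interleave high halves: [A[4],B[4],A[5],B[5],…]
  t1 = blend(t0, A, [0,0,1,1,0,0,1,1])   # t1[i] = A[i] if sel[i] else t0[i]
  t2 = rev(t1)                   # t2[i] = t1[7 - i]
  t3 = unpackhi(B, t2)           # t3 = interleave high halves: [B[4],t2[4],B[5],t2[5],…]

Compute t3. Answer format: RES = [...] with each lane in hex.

  t0: 52 f9 ef e7 ee 4a 64 c7
  t1: 52 f9 3d 88 ee 4a ee 64
  t2: 64 ee 4a ee 88 3d f9 52
  t3: f9 88 e7 3d 4a f9 c7 52

RES = [ 0xf9  0x88  0xe7  0x3d  0x4a  0xf9  0xc7  0x52 ]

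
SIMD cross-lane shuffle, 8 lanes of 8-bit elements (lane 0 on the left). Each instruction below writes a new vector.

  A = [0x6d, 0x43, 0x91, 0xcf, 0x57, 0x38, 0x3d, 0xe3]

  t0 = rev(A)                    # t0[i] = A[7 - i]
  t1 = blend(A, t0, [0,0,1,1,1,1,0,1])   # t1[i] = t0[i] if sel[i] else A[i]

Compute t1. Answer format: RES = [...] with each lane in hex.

  t0: e3 3d 38 57 cf 91 43 6d
  t1: 6d 43 38 57 cf 91 3d 6d

RES = [0x6d, 0x43, 0x38, 0x57, 0xcf, 0x91, 0x3d, 0x6d]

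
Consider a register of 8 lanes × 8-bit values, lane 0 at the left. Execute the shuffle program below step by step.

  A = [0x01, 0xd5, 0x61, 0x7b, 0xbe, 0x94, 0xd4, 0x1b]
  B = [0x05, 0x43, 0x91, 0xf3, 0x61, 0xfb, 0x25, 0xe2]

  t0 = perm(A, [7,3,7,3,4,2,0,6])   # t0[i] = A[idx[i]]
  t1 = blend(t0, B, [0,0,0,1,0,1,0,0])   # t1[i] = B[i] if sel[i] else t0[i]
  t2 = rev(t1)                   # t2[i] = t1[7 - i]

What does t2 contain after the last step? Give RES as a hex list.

→ t0 |1b|7b|1b|7b|be|61|01|d4|
→ t1 |1b|7b|1b|f3|be|fb|01|d4|
→ t2 |d4|01|fb|be|f3|1b|7b|1b|

RES = [0xd4, 0x01, 0xfb, 0xbe, 0xf3, 0x1b, 0x7b, 0x1b]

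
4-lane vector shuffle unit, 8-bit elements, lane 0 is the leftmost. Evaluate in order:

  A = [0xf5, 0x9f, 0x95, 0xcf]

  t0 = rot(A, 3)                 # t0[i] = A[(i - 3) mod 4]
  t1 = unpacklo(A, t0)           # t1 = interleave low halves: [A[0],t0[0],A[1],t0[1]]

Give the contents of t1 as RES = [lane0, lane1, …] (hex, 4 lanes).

t0 = [0x9f, 0x95, 0xcf, 0xf5]
t1 = [0xf5, 0x9f, 0x9f, 0x95]

RES = [ 0xf5  0x9f  0x9f  0x95 ]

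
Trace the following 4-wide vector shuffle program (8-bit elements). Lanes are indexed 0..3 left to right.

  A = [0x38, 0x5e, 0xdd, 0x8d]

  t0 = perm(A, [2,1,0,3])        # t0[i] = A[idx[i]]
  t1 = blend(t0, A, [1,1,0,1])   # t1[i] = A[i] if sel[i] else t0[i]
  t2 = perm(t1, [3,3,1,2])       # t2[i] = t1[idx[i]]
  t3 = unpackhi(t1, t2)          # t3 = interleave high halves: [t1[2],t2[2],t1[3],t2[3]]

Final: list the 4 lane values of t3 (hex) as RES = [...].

RES = [ 0x38  0x5e  0x8d  0x38 ]

t0 = [0xdd, 0x5e, 0x38, 0x8d]
t1 = [0x38, 0x5e, 0x38, 0x8d]
t2 = [0x8d, 0x8d, 0x5e, 0x38]
t3 = [0x38, 0x5e, 0x8d, 0x38]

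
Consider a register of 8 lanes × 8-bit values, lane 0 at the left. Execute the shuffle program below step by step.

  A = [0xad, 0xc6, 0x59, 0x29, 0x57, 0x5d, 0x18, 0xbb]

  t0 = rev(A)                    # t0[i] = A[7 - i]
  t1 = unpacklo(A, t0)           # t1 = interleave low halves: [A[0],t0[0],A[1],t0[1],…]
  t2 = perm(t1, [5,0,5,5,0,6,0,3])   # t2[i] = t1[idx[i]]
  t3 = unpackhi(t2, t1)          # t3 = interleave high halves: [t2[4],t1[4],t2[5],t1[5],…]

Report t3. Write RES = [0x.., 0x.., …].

  t0: bb 18 5d 57 29 59 c6 ad
  t1: ad bb c6 18 59 5d 29 57
  t2: 5d ad 5d 5d ad 29 ad 18
  t3: ad 59 29 5d ad 29 18 57

RES = [0xad, 0x59, 0x29, 0x5d, 0xad, 0x29, 0x18, 0x57]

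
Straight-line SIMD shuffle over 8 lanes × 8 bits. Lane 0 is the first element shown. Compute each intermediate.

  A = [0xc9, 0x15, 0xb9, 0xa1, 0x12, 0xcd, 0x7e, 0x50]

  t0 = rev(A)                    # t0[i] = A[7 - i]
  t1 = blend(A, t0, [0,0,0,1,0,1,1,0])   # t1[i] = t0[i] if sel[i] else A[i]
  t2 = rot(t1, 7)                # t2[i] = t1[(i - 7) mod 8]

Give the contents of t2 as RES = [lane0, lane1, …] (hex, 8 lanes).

RES = [0x15, 0xb9, 0x12, 0x12, 0xb9, 0x15, 0x50, 0xc9]

  t0: 50 7e cd 12 a1 b9 15 c9
  t1: c9 15 b9 12 12 b9 15 50
  t2: 15 b9 12 12 b9 15 50 c9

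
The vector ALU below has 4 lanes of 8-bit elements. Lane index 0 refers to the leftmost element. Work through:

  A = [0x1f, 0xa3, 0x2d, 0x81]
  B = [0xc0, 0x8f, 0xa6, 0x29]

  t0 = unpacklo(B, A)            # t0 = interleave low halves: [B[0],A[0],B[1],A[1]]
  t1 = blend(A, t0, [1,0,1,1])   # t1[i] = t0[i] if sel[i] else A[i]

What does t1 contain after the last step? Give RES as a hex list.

RES = [0xc0, 0xa3, 0x8f, 0xa3]

→ t0 |c0|1f|8f|a3|
→ t1 |c0|a3|8f|a3|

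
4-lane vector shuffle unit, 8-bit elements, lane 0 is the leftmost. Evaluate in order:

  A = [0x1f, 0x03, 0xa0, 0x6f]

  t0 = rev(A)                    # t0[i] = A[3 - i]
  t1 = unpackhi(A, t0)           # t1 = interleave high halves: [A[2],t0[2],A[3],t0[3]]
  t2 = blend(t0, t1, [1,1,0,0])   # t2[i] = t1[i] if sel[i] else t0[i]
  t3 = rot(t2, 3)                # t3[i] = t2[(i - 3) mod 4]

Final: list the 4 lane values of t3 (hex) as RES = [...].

→ t0 |6f|a0|03|1f|
→ t1 |a0|03|6f|1f|
→ t2 |a0|03|03|1f|
→ t3 |03|03|1f|a0|

RES = [ 0x03  0x03  0x1f  0xa0 ]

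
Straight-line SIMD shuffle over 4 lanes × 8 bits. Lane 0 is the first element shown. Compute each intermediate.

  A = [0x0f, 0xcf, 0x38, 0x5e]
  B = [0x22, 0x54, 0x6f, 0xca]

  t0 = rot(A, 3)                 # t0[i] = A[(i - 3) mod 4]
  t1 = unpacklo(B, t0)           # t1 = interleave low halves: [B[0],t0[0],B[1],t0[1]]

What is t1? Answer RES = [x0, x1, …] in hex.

RES = [0x22, 0xcf, 0x54, 0x38]

→ t0 |cf|38|5e|0f|
→ t1 |22|cf|54|38|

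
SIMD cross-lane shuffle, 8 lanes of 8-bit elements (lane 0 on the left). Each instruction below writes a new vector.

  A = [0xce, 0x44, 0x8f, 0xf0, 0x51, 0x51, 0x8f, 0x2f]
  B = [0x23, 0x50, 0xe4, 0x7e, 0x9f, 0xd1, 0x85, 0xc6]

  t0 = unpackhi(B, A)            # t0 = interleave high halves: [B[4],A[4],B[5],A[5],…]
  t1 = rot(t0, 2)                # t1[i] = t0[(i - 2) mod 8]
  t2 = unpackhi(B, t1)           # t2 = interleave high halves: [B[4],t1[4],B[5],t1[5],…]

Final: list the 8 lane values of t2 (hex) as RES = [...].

RES = [0x9f, 0xd1, 0xd1, 0x51, 0x85, 0x85, 0xc6, 0x8f]

  t0: 9f 51 d1 51 85 8f c6 2f
  t1: c6 2f 9f 51 d1 51 85 8f
  t2: 9f d1 d1 51 85 85 c6 8f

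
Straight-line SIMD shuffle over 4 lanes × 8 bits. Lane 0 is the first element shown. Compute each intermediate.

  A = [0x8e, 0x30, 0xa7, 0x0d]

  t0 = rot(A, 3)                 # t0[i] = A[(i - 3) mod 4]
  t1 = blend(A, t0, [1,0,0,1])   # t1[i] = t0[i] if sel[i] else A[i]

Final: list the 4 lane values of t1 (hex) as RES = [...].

RES = [ 0x30  0x30  0xa7  0x8e ]

t0 = [0x30, 0xa7, 0x0d, 0x8e]
t1 = [0x30, 0x30, 0xa7, 0x8e]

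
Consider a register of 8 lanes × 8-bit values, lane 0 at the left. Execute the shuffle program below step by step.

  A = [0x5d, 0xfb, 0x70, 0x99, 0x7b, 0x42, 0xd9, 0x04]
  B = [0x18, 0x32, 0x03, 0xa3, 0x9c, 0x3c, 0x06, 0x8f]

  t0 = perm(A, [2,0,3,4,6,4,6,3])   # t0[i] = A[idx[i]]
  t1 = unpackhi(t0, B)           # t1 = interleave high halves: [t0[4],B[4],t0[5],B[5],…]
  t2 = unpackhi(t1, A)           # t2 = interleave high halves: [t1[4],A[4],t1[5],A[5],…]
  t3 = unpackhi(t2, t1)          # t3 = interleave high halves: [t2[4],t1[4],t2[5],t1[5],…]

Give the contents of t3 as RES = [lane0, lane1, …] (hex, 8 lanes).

t0 = [0x70, 0x5d, 0x99, 0x7b, 0xd9, 0x7b, 0xd9, 0x99]
t1 = [0xd9, 0x9c, 0x7b, 0x3c, 0xd9, 0x06, 0x99, 0x8f]
t2 = [0xd9, 0x7b, 0x06, 0x42, 0x99, 0xd9, 0x8f, 0x04]
t3 = [0x99, 0xd9, 0xd9, 0x06, 0x8f, 0x99, 0x04, 0x8f]

RES = [ 0x99  0xd9  0xd9  0x06  0x8f  0x99  0x04  0x8f ]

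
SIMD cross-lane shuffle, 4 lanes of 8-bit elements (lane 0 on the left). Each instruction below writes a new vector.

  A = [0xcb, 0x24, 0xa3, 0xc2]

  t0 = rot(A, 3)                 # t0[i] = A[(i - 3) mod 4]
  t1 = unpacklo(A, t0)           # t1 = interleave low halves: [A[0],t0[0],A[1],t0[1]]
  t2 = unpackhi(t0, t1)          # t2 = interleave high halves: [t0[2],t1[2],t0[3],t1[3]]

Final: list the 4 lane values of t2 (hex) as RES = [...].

RES = [0xc2, 0x24, 0xcb, 0xa3]

  t0: 24 a3 c2 cb
  t1: cb 24 24 a3
  t2: c2 24 cb a3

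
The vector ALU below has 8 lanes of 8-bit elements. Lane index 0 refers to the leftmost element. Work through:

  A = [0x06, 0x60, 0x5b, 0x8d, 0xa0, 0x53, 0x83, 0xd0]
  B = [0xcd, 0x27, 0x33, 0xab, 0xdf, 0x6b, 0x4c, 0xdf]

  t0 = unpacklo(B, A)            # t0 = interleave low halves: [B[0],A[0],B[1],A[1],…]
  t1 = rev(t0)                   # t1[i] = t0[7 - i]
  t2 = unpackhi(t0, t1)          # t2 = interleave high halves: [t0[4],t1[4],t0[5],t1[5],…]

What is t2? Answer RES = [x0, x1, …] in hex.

RES = [0x33, 0x60, 0x5b, 0x27, 0xab, 0x06, 0x8d, 0xcd]

→ t0 |cd|06|27|60|33|5b|ab|8d|
→ t1 |8d|ab|5b|33|60|27|06|cd|
→ t2 |33|60|5b|27|ab|06|8d|cd|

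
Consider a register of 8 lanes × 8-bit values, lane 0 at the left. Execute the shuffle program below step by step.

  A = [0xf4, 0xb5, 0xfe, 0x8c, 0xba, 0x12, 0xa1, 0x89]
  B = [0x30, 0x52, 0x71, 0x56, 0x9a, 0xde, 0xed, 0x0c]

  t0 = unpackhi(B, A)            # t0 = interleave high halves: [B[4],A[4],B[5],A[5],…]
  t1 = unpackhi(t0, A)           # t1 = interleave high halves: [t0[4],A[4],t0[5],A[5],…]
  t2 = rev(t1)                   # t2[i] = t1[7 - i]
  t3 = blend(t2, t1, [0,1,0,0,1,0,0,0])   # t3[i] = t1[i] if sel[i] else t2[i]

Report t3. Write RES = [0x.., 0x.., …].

  t0: 9a ba de 12 ed a1 0c 89
  t1: ed ba a1 12 0c a1 89 89
  t2: 89 89 a1 0c 12 a1 ba ed
  t3: 89 ba a1 0c 0c a1 ba ed

RES = [0x89, 0xba, 0xa1, 0x0c, 0x0c, 0xa1, 0xba, 0xed]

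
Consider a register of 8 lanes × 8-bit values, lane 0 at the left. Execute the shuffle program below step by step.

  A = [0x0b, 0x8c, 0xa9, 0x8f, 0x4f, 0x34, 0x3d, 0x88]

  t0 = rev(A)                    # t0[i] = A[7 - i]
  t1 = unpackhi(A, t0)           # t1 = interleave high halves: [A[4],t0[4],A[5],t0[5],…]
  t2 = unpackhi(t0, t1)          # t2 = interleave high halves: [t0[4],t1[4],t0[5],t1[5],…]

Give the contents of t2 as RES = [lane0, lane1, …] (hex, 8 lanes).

RES = [0x8f, 0x3d, 0xa9, 0x8c, 0x8c, 0x88, 0x0b, 0x0b]

t0 = [0x88, 0x3d, 0x34, 0x4f, 0x8f, 0xa9, 0x8c, 0x0b]
t1 = [0x4f, 0x8f, 0x34, 0xa9, 0x3d, 0x8c, 0x88, 0x0b]
t2 = [0x8f, 0x3d, 0xa9, 0x8c, 0x8c, 0x88, 0x0b, 0x0b]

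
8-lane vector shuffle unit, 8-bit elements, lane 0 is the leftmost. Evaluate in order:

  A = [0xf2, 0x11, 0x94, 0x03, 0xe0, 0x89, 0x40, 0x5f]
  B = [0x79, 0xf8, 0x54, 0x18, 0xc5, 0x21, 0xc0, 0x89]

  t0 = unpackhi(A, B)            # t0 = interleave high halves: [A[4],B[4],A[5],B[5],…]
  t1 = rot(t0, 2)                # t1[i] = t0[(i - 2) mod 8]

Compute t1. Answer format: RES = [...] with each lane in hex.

t0 = [0xe0, 0xc5, 0x89, 0x21, 0x40, 0xc0, 0x5f, 0x89]
t1 = [0x5f, 0x89, 0xe0, 0xc5, 0x89, 0x21, 0x40, 0xc0]

RES = [ 0x5f  0x89  0xe0  0xc5  0x89  0x21  0x40  0xc0 ]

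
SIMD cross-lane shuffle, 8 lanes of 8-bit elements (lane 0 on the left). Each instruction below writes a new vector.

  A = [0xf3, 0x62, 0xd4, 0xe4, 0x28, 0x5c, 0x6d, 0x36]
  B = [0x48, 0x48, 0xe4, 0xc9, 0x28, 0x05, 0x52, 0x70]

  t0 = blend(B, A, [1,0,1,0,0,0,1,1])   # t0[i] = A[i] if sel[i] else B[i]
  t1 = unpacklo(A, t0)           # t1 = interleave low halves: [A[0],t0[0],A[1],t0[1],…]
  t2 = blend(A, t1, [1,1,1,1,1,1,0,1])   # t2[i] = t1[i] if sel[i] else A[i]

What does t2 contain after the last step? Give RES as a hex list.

t0 = [0xf3, 0x48, 0xd4, 0xc9, 0x28, 0x05, 0x6d, 0x36]
t1 = [0xf3, 0xf3, 0x62, 0x48, 0xd4, 0xd4, 0xe4, 0xc9]
t2 = [0xf3, 0xf3, 0x62, 0x48, 0xd4, 0xd4, 0x6d, 0xc9]

RES = [0xf3, 0xf3, 0x62, 0x48, 0xd4, 0xd4, 0x6d, 0xc9]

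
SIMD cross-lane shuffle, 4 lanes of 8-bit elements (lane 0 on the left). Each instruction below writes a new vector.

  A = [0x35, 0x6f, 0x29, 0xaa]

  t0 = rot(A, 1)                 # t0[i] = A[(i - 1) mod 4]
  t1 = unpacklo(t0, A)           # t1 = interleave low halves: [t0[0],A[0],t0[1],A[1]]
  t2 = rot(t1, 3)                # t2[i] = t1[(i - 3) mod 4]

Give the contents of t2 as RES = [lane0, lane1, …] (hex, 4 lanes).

t0 = [0xaa, 0x35, 0x6f, 0x29]
t1 = [0xaa, 0x35, 0x35, 0x6f]
t2 = [0x35, 0x35, 0x6f, 0xaa]

RES = [ 0x35  0x35  0x6f  0xaa ]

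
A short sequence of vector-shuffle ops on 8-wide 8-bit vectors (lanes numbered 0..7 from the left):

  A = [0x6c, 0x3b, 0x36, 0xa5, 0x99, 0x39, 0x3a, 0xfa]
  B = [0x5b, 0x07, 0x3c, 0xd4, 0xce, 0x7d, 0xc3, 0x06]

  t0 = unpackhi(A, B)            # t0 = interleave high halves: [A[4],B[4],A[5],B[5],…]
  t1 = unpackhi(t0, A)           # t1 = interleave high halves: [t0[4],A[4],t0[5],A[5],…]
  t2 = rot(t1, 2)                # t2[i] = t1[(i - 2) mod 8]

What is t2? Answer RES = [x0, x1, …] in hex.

RES = [0x06, 0xfa, 0x3a, 0x99, 0xc3, 0x39, 0xfa, 0x3a]

  t0: 99 ce 39 7d 3a c3 fa 06
  t1: 3a 99 c3 39 fa 3a 06 fa
  t2: 06 fa 3a 99 c3 39 fa 3a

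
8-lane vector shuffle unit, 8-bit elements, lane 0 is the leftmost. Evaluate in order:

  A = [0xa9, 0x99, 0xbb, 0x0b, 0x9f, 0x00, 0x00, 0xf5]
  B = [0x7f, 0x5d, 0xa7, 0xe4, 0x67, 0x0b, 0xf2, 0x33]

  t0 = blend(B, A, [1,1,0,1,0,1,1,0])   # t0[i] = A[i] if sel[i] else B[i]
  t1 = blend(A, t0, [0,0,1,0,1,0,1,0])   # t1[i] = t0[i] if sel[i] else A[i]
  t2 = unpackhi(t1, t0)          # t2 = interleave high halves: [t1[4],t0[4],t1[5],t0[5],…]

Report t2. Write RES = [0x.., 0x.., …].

t0 = [0xa9, 0x99, 0xa7, 0x0b, 0x67, 0x00, 0x00, 0x33]
t1 = [0xa9, 0x99, 0xa7, 0x0b, 0x67, 0x00, 0x00, 0xf5]
t2 = [0x67, 0x67, 0x00, 0x00, 0x00, 0x00, 0xf5, 0x33]

RES = [ 0x67  0x67  0x00  0x00  0x00  0x00  0xf5  0x33 ]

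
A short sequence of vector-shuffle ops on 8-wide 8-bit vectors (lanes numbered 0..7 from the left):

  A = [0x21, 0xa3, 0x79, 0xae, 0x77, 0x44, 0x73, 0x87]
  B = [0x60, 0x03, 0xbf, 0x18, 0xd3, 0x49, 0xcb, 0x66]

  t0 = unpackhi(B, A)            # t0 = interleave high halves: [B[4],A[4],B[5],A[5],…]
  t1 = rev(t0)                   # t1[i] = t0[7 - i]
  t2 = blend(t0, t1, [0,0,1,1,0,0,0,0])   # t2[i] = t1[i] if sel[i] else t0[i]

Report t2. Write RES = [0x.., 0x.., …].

RES = [0xd3, 0x77, 0x73, 0xcb, 0xcb, 0x73, 0x66, 0x87]

→ t0 |d3|77|49|44|cb|73|66|87|
→ t1 |87|66|73|cb|44|49|77|d3|
→ t2 |d3|77|73|cb|cb|73|66|87|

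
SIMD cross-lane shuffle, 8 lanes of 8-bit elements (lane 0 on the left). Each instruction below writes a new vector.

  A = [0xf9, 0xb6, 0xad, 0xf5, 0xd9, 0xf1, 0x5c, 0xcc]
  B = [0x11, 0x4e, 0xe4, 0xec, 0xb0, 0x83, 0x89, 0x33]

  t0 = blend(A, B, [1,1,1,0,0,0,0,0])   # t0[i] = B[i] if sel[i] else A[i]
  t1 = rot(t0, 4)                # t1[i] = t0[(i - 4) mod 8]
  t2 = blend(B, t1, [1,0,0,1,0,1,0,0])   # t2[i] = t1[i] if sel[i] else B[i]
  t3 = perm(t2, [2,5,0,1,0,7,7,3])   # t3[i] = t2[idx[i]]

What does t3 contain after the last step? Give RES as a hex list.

RES = [0xe4, 0x4e, 0xd9, 0x4e, 0xd9, 0x33, 0x33, 0xcc]

t0 = [0x11, 0x4e, 0xe4, 0xf5, 0xd9, 0xf1, 0x5c, 0xcc]
t1 = [0xd9, 0xf1, 0x5c, 0xcc, 0x11, 0x4e, 0xe4, 0xf5]
t2 = [0xd9, 0x4e, 0xe4, 0xcc, 0xb0, 0x4e, 0x89, 0x33]
t3 = [0xe4, 0x4e, 0xd9, 0x4e, 0xd9, 0x33, 0x33, 0xcc]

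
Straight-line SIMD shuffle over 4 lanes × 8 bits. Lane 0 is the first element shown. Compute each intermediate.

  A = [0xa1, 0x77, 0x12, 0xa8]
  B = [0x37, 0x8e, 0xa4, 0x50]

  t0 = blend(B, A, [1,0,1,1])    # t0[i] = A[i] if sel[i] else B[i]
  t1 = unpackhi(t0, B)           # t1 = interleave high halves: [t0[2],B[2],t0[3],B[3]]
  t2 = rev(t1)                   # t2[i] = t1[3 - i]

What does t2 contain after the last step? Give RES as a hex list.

RES = [0x50, 0xa8, 0xa4, 0x12]

t0 = [0xa1, 0x8e, 0x12, 0xa8]
t1 = [0x12, 0xa4, 0xa8, 0x50]
t2 = [0x50, 0xa8, 0xa4, 0x12]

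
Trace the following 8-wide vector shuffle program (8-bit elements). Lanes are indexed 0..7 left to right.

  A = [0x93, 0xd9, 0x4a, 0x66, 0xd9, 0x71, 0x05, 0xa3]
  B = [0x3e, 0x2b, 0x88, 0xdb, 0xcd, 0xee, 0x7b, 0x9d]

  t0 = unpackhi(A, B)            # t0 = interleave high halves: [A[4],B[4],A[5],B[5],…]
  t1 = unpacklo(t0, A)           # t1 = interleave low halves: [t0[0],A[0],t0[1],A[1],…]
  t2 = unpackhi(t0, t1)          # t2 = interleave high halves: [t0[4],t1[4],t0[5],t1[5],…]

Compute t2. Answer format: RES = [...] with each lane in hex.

RES = [0x05, 0x71, 0x7b, 0x4a, 0xa3, 0xee, 0x9d, 0x66]

  t0: d9 cd 71 ee 05 7b a3 9d
  t1: d9 93 cd d9 71 4a ee 66
  t2: 05 71 7b 4a a3 ee 9d 66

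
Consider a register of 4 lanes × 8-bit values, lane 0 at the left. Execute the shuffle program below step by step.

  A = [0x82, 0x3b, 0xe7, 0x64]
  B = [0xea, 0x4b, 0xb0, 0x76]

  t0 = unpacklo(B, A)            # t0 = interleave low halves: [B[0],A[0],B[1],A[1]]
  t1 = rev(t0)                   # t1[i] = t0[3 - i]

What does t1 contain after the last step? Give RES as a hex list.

  t0: ea 82 4b 3b
  t1: 3b 4b 82 ea

RES = [ 0x3b  0x4b  0x82  0xea ]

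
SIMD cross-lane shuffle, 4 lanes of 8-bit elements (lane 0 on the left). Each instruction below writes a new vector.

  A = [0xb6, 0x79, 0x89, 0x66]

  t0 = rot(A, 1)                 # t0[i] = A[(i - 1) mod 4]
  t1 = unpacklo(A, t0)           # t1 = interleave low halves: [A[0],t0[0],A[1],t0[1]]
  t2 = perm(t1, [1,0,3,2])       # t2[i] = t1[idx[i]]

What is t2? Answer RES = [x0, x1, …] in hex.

  t0: 66 b6 79 89
  t1: b6 66 79 b6
  t2: 66 b6 b6 79

RES = [ 0x66  0xb6  0xb6  0x79 ]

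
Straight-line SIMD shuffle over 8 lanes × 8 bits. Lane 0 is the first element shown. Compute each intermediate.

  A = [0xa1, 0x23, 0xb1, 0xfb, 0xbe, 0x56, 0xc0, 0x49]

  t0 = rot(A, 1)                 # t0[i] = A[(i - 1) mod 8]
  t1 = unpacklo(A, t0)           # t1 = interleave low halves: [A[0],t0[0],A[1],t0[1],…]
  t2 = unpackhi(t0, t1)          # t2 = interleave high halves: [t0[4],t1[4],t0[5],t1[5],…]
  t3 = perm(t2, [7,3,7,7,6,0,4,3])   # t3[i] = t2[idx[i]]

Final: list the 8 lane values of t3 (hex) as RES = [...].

RES = [ 0xb1  0x23  0xb1  0xb1  0xc0  0xfb  0x56  0x23 ]

→ t0 |49|a1|23|b1|fb|be|56|c0|
→ t1 |a1|49|23|a1|b1|23|fb|b1|
→ t2 |fb|b1|be|23|56|fb|c0|b1|
→ t3 |b1|23|b1|b1|c0|fb|56|23|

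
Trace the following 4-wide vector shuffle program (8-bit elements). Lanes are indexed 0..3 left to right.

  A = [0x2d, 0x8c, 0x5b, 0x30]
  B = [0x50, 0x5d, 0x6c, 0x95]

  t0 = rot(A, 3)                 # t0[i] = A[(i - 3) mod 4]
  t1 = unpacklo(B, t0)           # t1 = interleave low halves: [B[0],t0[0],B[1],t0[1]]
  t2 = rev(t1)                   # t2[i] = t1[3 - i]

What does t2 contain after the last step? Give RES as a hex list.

t0 = [0x8c, 0x5b, 0x30, 0x2d]
t1 = [0x50, 0x8c, 0x5d, 0x5b]
t2 = [0x5b, 0x5d, 0x8c, 0x50]

RES = [ 0x5b  0x5d  0x8c  0x50 ]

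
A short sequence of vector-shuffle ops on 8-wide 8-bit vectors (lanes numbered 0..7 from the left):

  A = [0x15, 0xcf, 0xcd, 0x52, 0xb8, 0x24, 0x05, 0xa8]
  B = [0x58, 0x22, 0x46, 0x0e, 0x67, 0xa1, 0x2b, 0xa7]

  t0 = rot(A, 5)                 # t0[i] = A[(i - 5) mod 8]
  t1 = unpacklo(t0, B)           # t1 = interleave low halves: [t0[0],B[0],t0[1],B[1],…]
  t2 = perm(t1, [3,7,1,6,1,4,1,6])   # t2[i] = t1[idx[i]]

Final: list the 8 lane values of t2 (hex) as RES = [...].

t0 = [0x52, 0xb8, 0x24, 0x05, 0xa8, 0x15, 0xcf, 0xcd]
t1 = [0x52, 0x58, 0xb8, 0x22, 0x24, 0x46, 0x05, 0x0e]
t2 = [0x22, 0x0e, 0x58, 0x05, 0x58, 0x24, 0x58, 0x05]

RES = [ 0x22  0x0e  0x58  0x05  0x58  0x24  0x58  0x05 ]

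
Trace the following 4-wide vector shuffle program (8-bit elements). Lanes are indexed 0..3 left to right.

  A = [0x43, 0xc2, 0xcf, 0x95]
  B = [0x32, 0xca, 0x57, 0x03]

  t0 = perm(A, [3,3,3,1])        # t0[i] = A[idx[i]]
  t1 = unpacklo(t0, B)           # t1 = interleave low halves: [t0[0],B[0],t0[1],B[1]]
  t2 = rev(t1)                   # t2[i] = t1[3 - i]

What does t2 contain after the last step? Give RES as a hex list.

RES = [ 0xca  0x95  0x32  0x95 ]

t0 = [0x95, 0x95, 0x95, 0xc2]
t1 = [0x95, 0x32, 0x95, 0xca]
t2 = [0xca, 0x95, 0x32, 0x95]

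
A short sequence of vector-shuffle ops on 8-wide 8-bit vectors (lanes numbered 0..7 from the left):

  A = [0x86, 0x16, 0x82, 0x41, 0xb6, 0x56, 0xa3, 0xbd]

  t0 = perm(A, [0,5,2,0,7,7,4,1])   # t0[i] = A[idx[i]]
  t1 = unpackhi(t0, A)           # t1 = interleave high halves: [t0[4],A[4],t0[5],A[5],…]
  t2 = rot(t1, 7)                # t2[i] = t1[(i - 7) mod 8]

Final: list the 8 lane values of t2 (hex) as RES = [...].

RES = [ 0xb6  0xbd  0x56  0xb6  0xa3  0x16  0xbd  0xbd ]

t0 = [0x86, 0x56, 0x82, 0x86, 0xbd, 0xbd, 0xb6, 0x16]
t1 = [0xbd, 0xb6, 0xbd, 0x56, 0xb6, 0xa3, 0x16, 0xbd]
t2 = [0xb6, 0xbd, 0x56, 0xb6, 0xa3, 0x16, 0xbd, 0xbd]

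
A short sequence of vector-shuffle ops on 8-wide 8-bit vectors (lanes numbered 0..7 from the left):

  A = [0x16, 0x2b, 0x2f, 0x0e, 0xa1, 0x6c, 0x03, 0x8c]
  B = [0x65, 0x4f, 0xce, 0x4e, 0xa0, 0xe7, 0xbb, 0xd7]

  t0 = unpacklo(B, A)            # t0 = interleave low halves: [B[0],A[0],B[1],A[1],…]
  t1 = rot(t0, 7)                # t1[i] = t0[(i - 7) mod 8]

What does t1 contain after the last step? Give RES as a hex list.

RES = [ 0x16  0x4f  0x2b  0xce  0x2f  0x4e  0x0e  0x65 ]

  t0: 65 16 4f 2b ce 2f 4e 0e
  t1: 16 4f 2b ce 2f 4e 0e 65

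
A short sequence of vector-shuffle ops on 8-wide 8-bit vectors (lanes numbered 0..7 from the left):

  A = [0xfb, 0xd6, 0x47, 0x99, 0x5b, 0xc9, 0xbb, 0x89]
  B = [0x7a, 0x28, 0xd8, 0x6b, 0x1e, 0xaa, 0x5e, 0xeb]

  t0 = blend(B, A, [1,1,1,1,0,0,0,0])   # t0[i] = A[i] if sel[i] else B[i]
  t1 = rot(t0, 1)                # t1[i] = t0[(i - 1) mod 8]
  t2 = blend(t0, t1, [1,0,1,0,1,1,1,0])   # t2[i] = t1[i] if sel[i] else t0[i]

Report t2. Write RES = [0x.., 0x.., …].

RES = [ 0xeb  0xd6  0xd6  0x99  0x99  0x1e  0xaa  0xeb ]

t0 = [0xfb, 0xd6, 0x47, 0x99, 0x1e, 0xaa, 0x5e, 0xeb]
t1 = [0xeb, 0xfb, 0xd6, 0x47, 0x99, 0x1e, 0xaa, 0x5e]
t2 = [0xeb, 0xd6, 0xd6, 0x99, 0x99, 0x1e, 0xaa, 0xeb]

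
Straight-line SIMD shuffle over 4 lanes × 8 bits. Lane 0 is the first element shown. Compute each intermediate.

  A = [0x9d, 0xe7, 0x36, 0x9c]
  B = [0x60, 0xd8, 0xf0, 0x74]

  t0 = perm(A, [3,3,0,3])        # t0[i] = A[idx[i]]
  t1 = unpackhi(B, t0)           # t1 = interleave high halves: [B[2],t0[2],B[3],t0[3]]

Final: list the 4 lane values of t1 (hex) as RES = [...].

  t0: 9c 9c 9d 9c
  t1: f0 9d 74 9c

RES = [0xf0, 0x9d, 0x74, 0x9c]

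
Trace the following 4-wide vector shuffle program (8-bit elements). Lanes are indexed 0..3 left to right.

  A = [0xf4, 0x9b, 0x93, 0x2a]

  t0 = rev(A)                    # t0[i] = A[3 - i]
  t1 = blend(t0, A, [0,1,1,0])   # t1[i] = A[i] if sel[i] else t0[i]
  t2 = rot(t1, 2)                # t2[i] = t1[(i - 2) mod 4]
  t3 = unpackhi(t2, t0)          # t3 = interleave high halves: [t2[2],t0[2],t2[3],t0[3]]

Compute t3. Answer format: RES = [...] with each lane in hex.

RES = [0x2a, 0x9b, 0x9b, 0xf4]

  t0: 2a 93 9b f4
  t1: 2a 9b 93 f4
  t2: 93 f4 2a 9b
  t3: 2a 9b 9b f4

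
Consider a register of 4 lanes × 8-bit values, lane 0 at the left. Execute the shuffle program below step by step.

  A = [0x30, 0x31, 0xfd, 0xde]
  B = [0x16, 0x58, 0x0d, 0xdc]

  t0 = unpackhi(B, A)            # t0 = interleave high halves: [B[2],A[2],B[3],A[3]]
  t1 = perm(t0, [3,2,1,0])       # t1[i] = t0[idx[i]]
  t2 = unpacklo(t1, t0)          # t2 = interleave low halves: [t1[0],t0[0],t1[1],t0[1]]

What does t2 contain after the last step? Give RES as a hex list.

RES = [ 0xde  0x0d  0xdc  0xfd ]

  t0: 0d fd dc de
  t1: de dc fd 0d
  t2: de 0d dc fd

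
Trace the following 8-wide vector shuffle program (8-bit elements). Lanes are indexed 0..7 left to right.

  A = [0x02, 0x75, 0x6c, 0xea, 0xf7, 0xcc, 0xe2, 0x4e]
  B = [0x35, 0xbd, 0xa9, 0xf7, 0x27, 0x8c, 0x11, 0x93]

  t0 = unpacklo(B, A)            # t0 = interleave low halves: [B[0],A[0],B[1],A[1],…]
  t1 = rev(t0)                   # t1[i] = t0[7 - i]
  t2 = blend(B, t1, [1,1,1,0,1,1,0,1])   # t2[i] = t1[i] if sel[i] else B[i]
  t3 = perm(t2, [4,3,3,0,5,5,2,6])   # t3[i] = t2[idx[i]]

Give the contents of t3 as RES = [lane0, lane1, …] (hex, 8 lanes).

RES = [ 0x75  0xf7  0xf7  0xea  0xbd  0xbd  0x6c  0x11 ]

t0 = [0x35, 0x02, 0xbd, 0x75, 0xa9, 0x6c, 0xf7, 0xea]
t1 = [0xea, 0xf7, 0x6c, 0xa9, 0x75, 0xbd, 0x02, 0x35]
t2 = [0xea, 0xf7, 0x6c, 0xf7, 0x75, 0xbd, 0x11, 0x35]
t3 = [0x75, 0xf7, 0xf7, 0xea, 0xbd, 0xbd, 0x6c, 0x11]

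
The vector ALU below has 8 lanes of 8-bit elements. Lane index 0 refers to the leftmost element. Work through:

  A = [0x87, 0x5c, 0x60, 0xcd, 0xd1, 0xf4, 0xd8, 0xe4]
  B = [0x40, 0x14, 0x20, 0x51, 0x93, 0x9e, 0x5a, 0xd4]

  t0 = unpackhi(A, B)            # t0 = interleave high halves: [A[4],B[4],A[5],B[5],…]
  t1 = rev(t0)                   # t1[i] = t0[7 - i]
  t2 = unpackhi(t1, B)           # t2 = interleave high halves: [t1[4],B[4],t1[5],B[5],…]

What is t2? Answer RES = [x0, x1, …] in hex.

→ t0 |d1|93|f4|9e|d8|5a|e4|d4|
→ t1 |d4|e4|5a|d8|9e|f4|93|d1|
→ t2 |9e|93|f4|9e|93|5a|d1|d4|

RES = [ 0x9e  0x93  0xf4  0x9e  0x93  0x5a  0xd1  0xd4 ]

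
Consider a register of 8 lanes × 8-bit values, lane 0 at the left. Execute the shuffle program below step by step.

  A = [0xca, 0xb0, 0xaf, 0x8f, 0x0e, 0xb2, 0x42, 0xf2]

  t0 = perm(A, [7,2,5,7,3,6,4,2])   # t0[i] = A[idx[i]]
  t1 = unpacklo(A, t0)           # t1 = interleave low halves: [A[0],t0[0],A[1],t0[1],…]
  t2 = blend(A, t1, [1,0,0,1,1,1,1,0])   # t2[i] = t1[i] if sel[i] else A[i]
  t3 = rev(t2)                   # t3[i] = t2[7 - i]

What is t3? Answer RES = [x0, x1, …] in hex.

RES = [0xf2, 0x8f, 0xb2, 0xaf, 0xaf, 0xaf, 0xb0, 0xca]

→ t0 |f2|af|b2|f2|8f|42|0e|af|
→ t1 |ca|f2|b0|af|af|b2|8f|f2|
→ t2 |ca|b0|af|af|af|b2|8f|f2|
→ t3 |f2|8f|b2|af|af|af|b0|ca|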